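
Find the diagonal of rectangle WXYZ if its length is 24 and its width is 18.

A rectangle's diagonal splits it into two right triangles, with the diagonal as the hypotenuse.
By the Pythagorean theorem, d^2 = 24^2 + 18^2 = 900.
Therefore d = sqrt(900) = 30.

30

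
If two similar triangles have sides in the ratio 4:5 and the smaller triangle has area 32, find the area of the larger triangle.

The ratio of areas of similar triangles = (side ratio)^2.
Side ratio = 4:5, so area ratio = 16:25.
Area of the larger triangle / Area of the smaller triangle = 25/16
Area of the larger triangle = 32 * 25/16 = 50

50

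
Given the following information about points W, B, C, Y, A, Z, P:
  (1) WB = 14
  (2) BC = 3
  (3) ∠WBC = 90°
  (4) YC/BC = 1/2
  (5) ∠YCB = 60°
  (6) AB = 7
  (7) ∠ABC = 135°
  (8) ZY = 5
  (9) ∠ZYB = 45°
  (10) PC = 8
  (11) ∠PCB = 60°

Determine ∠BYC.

From the given relations: YC = 1/2·BC = 1/2·3 ≈ 1.5.
Step 1: By the law of cosines on triangle YCB: YB² = 1.5² + 3² − 2·1.5·3·cos(60°) = 6.75, so YB = 3/2·√3.
Step 2: By the inverse law of cosines on triangle BYC: cos(∠BYC) = ((3/2·√3)² + 1.5² − 3²) / (2·3/2·√3·1.5) = 0/7.79 = 0, so ∠BYC = 90°.

Therefore, the measure of angle ∠BYC = 90°.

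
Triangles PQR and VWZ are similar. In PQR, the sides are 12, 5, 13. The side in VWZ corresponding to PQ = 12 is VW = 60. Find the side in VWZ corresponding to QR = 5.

Since the triangles are similar, the ratio of corresponding sides is constant.
Scale factor k = VW / PQ = 60 / 12 = 5
WZ = k * QR = 5 * 5 = 25

25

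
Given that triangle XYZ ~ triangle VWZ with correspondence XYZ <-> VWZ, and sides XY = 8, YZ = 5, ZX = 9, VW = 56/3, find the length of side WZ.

k = 56/3/8 = 7/3. WZ = 7/3 * 5 = 35/3.

35/3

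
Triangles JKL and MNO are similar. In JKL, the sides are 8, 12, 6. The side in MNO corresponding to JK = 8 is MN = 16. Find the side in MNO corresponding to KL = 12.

k = 16/8 = 2. NO = 2 * 12 = 24.

24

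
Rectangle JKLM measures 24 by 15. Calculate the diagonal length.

A rectangle's diagonal splits it into two right triangles, with the diagonal as the hypotenuse.
By the Pythagorean theorem, d^2 = 24^2 + 15^2 = 801.
Therefore d = sqrt(801) = 3*sqrt(89).

3*sqrt(89)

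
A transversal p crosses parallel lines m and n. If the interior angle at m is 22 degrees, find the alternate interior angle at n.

Alternate interior angles formed by parallel lines and a transversal are equal.
The given angle is 22 degrees.
The alternate interior angle = 22 degrees.

22 degrees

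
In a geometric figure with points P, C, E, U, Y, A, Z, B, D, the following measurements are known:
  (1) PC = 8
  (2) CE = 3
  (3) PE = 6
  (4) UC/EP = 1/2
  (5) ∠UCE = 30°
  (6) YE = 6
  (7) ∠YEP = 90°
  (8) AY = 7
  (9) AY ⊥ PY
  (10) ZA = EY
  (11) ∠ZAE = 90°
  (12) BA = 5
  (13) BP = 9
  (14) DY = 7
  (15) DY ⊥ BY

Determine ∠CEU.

From the given relations: UC = 1/2·EP = 1/2·6 = 3.
Step 1: By the law of cosines on triangle ECU: EU² = 3² + 3² − 2·3·3·cos(30°) = 2.41, so EU ≈ 1.55.
Step 2: By the inverse law of cosines on triangle CEU: cos(∠CEU) = (3² + 1.55² − 3²) / (2·3·1.55) = 2.41/9.32 = 0.2588, so ∠CEU = 75°.

Therefore, the measure of angle ∠CEU = 75°.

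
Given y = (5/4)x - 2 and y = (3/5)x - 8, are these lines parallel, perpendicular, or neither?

Slope of line 1: m1 = 5/4
Slope of line 2: m2 = 3/5
For parallel lines we need equal slopes: 5/4 != 3/5.
For perpendicular lines we need m1*m2 = -1: (5/4)(3/5) = 3/4 != -1.
Since neither condition holds, the lines are neither parallel nor perpendicular.

Neither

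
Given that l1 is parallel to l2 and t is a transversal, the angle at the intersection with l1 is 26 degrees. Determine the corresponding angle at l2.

Corresponding angles formed by parallel lines and a transversal are equal.
The given angle is 26 degrees.
The corresponding angle = 26 degrees.

26 degrees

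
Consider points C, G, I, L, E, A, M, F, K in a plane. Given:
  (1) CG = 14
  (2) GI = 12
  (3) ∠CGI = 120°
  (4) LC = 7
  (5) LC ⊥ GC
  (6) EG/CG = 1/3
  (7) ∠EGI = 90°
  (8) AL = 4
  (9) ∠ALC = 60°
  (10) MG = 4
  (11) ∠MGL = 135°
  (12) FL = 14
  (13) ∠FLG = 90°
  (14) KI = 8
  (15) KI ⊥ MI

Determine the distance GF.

Step 1: By the law of cosines on triangle LCG: LG² = 7² + 14² − 2·7·14·cos(90°) = 245, so LG = 7·√5.
Step 2: By the law of cosines on triangle GLF: GF² = (7·√5)² + 14² − 2·7·√5·14·cos(90°) = 441, so GF = 21.

Therefore, the length of GF = 21.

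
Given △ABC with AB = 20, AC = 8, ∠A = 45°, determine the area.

When two sides and the included angle are known, the area formula is (1/2)ab sin(C).
The height from one side to the opposite vertex is 8 sin(45°) = 4*sqrt(2).
Area = (1/2) * 20 * 4*sqrt(2) = 40*sqrt(2).

40*sqrt(2)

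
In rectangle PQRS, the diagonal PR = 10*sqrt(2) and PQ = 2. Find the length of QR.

b = sqrt(d^2 - a^2) = sqrt(200 - 4) = sqrt(196) = 14

14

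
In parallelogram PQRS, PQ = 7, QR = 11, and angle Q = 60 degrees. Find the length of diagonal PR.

Law of cosines: d^2 = 7^2 + 11^2 - 2(7)(11)cos(60°) = 93, so d = sqrt(93).

sqrt(93)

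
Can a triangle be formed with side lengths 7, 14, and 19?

Sort the sides: 7, 14, 19.
It suffices to check that the sum of the two smallest exceeds the largest:
7 + 14 = 21 > 19. ✓
Yes, a valid triangle can be formed.

Yes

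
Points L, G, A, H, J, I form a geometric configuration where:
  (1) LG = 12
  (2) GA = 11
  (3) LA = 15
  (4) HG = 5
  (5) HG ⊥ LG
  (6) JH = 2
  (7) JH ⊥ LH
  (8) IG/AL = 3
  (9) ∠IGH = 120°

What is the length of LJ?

Step 1: By the law of cosines on triangle LGH: LH² = 12² + 5² − 2·12·5·cos(90°) = 169, so LH = 13.
Step 2: By the law of cosines on triangle LHJ: LJ² = 13² + 2² − 2·13·2·cos(90°) = 173, so LJ = √173.

Therefore, the length of LJ = √173.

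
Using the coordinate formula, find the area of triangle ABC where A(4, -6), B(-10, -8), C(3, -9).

The Shoelace formula computes the area from vertex coordinates by summing cross products.
For vertices (4,-6), (-10,-8), (3,-9):
Signed sum = 4*-8 - -10*-6 + -10*-9 - 3*-8 + 3*-6 - 4*-9
= -92 + 114 + 18 = 40
Area = (1/2)|40| = 20.

20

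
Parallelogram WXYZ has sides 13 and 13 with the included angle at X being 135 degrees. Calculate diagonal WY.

Using the law of cosines:
d^2 = 13^2 + 13^2 - 2(13)(13)cos(135 degrees)
d^2 = 169 + 169 - 338*-sqrt(2)/2
d^2 = 169*sqrt(2) + 338
d = 13*sqrt(sqrt(2) + 2)

13*sqrt(sqrt(2) + 2)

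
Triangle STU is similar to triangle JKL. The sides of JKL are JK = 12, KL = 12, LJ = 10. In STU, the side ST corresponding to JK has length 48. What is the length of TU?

Since the triangles are similar, the ratio of corresponding sides is constant.
Scale factor k = ST / JK = 48 / 12 = 4
TU = k * KL = 4 * 12 = 48

48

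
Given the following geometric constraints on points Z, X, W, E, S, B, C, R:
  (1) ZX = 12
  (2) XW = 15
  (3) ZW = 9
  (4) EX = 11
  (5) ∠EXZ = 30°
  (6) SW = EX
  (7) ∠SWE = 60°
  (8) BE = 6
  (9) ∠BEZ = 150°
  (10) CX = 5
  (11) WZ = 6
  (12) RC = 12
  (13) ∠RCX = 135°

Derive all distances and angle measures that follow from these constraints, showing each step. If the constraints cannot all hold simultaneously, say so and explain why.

These constraints are not satisfiable: (3) ZW = 9 and (11) WZ = 6 assign two different lengths to the same segment. No planar figure meets all of them, so nothing further can be derived.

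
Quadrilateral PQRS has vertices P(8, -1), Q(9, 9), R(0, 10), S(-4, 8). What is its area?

The Shoelace formula works by pairing each vertex with the next (cycling back to the first).
For each pair, compute x_i*y_(i+1) - x_(i+1)*y_i:
  (8*9 - 9*-1) = 81
  (9*10 - 0*9) = 90
  (0*8 - -4*10) = 40
  (-4*-1 - 8*8) = -60
Taking half the absolute value of the total: Area = (1/2)(151) = 151/2.

151/2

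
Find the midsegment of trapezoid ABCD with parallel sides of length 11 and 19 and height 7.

The midsegment of a trapezoid = (base1 + base2) / 2
midsegment = (11 + 19) / 2
midsegment = 30 / 2
midsegment = 15

15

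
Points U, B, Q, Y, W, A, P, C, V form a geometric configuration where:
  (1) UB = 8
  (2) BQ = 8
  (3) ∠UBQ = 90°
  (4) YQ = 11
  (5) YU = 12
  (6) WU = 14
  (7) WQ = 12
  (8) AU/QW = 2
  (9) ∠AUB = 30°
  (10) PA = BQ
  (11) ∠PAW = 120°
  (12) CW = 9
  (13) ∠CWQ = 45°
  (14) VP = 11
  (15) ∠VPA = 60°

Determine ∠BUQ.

Step 1: By the law of cosines on triangle UBQ: UQ² = 8² + 8² − 2·8·8·cos(90°) = 128, so UQ = 8·√2.
Step 2: By the inverse law of cosines on triangle BUQ: cos(∠BUQ) = (8² + (8·√2)² − 8²) / (2·8·8·√2) = 128/181.02 = 0.7071, so ∠BUQ = 45°.

Therefore, the measure of angle ∠BUQ = 45°.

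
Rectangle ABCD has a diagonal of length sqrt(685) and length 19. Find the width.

The diagonal of a rectangle forms a right triangle with the two sides.
Rearranging the Pythagorean theorem: missing side = sqrt(d^2 - known^2).
= sqrt(685 - 361) = sqrt(324) = 18.

18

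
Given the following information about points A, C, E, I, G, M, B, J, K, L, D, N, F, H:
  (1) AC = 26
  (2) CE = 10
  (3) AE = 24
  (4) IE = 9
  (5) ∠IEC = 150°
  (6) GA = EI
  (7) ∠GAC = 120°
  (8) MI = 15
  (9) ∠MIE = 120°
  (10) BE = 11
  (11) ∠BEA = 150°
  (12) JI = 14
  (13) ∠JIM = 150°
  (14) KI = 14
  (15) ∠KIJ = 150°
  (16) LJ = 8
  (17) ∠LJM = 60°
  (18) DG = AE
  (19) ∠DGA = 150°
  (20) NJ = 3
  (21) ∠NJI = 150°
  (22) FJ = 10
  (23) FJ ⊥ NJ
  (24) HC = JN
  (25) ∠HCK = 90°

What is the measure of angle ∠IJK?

Step 1: By the law of cosines on triangle JIK: JK² = 14² + 14² − 2·14·14·cos(150°) = 731.48, so JK ≈ 27.05.
Step 2: By the inverse law of cosines on triangle IJK: cos(∠IJK) = (14² + 27.05² − 14²) / (2·14·27.05) = 731.48/757.29 = 0.9659, so ∠IJK = 15°.

Therefore, the measure of angle ∠IJK = 15°.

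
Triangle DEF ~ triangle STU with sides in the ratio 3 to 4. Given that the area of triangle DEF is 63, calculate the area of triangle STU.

The ratio of areas of similar triangles = (side ratio)^2.
Side ratio = 3:4, so area ratio = 9:16.
Area of STU / Area of DEF = 16/9
Area of STU = 63 * 16/9 = 112

112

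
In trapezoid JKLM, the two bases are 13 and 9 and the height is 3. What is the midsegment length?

The midsegment (median) of a trapezoid connects the midpoints of the non-parallel sides.
Its length is the average of the two bases: (13 + 9) / 2 = 11.

11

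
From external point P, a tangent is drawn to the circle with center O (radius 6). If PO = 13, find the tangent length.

The tangent, radius, and line from the external point to the center form a right triangle.
The right angle is where the tangent meets the radius.
By the Pythagorean theorem: tangent² + 6² = 13²
tangent² = 169 - 36 = 133
tangent = sqrt(133)

sqrt(133)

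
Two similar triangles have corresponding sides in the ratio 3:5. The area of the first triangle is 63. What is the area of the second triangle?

For similar figures, the area ratio equals the square of the side ratio.
Side ratio (the first triangle to the second triangle) = 3:5, so area ratio = 3^2:5^2 = 9:25.
If the area of the first triangle is 63, then the area of the second triangle = 63 * (25/9) = 175.

175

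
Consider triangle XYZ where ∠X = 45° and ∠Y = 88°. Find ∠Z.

The interior angles sum to 180°: angle Z = 180 - 45 - 88 = 47°.
The triangle is acute (angles 45°, 88°, 47°).

47 degrees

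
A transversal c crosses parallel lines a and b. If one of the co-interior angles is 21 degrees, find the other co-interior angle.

Co-interior angles (same-side interior) formed by parallel lines and a transversal are supplementary (sum to 180 degrees).
The given angle is 21 degrees.
The co-interior angle = 180 - 21 = 159 degrees.

159 degrees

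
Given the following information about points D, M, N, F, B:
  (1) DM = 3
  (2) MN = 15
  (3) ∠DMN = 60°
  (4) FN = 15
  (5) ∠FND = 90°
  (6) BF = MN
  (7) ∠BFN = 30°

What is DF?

Step 1: By the law of cosines on triangle DMN: DN² = 3² + 15² − 2·3·15·cos(60°) = 189, so DN = 3·√21.
Step 2: By the law of cosines on triangle DNF: DF² = (3·√21)² + 15² − 2·3·√21·15·cos(90°) = 414, so DF = 3·√46.

Therefore, the length of DF = 3·√46.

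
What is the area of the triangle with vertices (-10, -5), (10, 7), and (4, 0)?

The Shoelace formula computes the area from vertex coordinates by summing cross products.
For vertices (-10,-5), (10,7), (4,0):
Signed sum = -10*7 - 10*-5 + 10*0 - 4*7 + 4*-5 - -10*0
= -20 + -28 + -20 = -68
Area = (1/2)|-68| = 34.

34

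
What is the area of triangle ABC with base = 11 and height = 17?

A triangle's area is half the area of a rectangle with the same base and height.
Area = (1/2) * 11 * 17 = 187/2.

187/2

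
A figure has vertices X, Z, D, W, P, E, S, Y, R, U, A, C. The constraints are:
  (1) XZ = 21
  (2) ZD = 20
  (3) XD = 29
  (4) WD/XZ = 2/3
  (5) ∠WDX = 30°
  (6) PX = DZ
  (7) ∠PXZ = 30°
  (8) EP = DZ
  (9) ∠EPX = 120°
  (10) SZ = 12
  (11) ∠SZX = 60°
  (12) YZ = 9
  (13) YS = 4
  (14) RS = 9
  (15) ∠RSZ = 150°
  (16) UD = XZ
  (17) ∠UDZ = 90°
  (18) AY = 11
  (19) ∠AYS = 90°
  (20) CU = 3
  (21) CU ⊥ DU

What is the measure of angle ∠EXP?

From the given relations: PX = DZ = 20; EP = DZ = 20.
Step 1: By the law of cosines on triangle XPE: XE² = 20² + 20² − 2·20·20·cos(120°) = 1200, so XE = 20·√3.
Step 2: By the inverse law of cosines on triangle EXP: cos(∠EXP) = ((20·√3)² + 20² − 20²) / (2·20·√3·20) = 1200/1385.64 = 0.866, so ∠EXP = 30°.

Therefore, the measure of angle ∠EXP = 30°.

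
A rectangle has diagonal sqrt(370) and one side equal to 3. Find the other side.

b = sqrt(d^2 - a^2) = sqrt(370 - 9) = sqrt(361) = 19

19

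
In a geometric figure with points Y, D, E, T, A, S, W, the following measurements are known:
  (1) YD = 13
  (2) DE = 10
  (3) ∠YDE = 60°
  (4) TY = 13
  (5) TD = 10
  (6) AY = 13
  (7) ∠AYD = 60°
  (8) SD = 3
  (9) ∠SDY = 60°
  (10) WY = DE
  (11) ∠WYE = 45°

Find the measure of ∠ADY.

Step 1: By the law of cosines on triangle DYA: DA² = 13² + 13² − 2·13·13·cos(60°) = 169, so DA = 13.
Step 2: By the inverse law of cosines on triangle ADY: cos(∠ADY) = (13² + 13² − 13²) / (2·13·13) = 169/338 = 0.5, so ∠ADY = 60°.

Therefore, the measure of angle ∠ADY = 60°.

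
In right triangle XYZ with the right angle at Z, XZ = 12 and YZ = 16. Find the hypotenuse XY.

XY = sqrt(12^2 + 16^2) = sqrt(400) = 20

20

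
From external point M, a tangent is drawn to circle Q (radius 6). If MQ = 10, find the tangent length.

Let T be the point of tangency. Then QT ⊥ MT (radius ⊥ tangent).
In right triangle QTM: QM² = QT² + MT²
10² = 6² + MT²
MT² = 64, MT = 8

8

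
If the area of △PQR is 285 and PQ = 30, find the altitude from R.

Rearranging the area formula Area = (1/2) * base * height:
height = 2 * Area / base = 2 * 285 / 30 = 19.

19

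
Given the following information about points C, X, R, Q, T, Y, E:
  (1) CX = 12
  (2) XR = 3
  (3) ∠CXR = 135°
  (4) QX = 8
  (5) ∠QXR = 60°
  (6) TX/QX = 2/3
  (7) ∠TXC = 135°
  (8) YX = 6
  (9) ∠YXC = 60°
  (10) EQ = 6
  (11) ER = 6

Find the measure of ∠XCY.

Step 1: By the law of cosines on triangle CXY: CY² = 12² + 6² − 2·12·6·cos(60°) = 108, so CY = 6·√3.
Step 2: By the inverse law of cosines on triangle XCY: cos(∠XCY) = (12² + (6·√3)² − 6²) / (2·12·6·√3) = 216/249.42 = 0.866, so ∠XCY = 30°.

Therefore, the measure of angle ∠XCY = 30°.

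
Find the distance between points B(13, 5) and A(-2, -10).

The horizontal distance is |-2 - 13| = 15 and the vertical distance is |-10 - 5| = 15.
By the Pythagorean theorem, d = sqrt(15^2 + 15^2) = sqrt(450) = 15*sqrt(2).

15*sqrt(2)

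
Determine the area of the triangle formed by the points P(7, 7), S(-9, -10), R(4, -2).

Using the Shoelace formula for a triangle:
Area = (1/2)|x0(y1 - y2) + x1(y2 - y0) + x2(y0 - y1)|
Area = (1/2)|7(-10 - -2) + -9(-2 - 7) + 4(7 - -10)|
Area = (1/2)|-56 + 81 + 68|
Area = (1/2)|93|
Area = (1/2)(93)
Area = 93/2

93/2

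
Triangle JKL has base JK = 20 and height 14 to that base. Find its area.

A triangle's area is half the area of a rectangle with the same base and height.
Area = (1/2) * 20 * 14 = 140.

140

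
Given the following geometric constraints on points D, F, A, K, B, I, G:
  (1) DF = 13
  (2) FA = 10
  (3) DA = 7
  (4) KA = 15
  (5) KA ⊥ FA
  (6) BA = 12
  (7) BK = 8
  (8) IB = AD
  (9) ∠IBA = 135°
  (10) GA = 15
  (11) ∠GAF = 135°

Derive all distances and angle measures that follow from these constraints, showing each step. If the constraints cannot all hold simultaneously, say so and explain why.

The constraints are consistent.

From the given relations:
  IB = AD = 7

Step 1: From FA = 10, AK = 15, and ∠FAK = 90°, by the law of cosines:
  FK² = FA² + AK² - 2·FA·AK·cos(90°) = 100 + 225 - 0 = 325
  FK = 5·√13

Step 2: From FA = 10, AG = 15, and ∠FAG = 135°, by the law of cosines:
  FG² = FA² + AG² - 2·FA·AG·cos(135°) = 100 + 225 + 212.1 = 537.1
  FG ≈ 23.18

Step 3: From AB = 12, BI = 7, and ∠ABI = 135°, by the law of cosines:
  AI² = AB² + BI² - 2·AB·BI·cos(135°) = 144 + 49 + 118.8 = 311.8
  AI ≈ 17.66

Step 4: From DA = 7, DF = 13, AF = 10, by the inverse law of cosines:
  cos(∠ADF) = (DA² + DF² - AF²) / (2·DA·DF)
  ∠ADF = 49.58°

Step 5: From FA = 10, FD = 13, AD = 7, by the inverse law of cosines:
  cos(∠AFD) = (FA² + FD² - AD²) / (2·FA·FD)
  ∠AFD = 32.2°

Step 6: From AB = 12, AK = 15, BK = 8, by the inverse law of cosines:
  cos(∠BAK) = (AB² + AK² - BK²) / (2·AB·AK)
  ∠BAK = 32.09°

Step 7: From AD = 7, AF = 10, DF = 13, by the inverse law of cosines:
  cos(∠DAF) = (AD² + AF² - DF²) / (2·AD·AF)
  ∠DAF = 98.21°

Step 8: From KA = 15, KB = 8, AB = 12, by the inverse law of cosines:
  cos(∠AKB) = (KA² + KB² - AB²) / (2·KA·KB)
  ∠AKB = 52.83°

Step 9: From BA = 12, BK = 8, AK = 15, by the inverse law of cosines:
  cos(∠ABK) = (BA² + BK² - AK²) / (2·BA·BK)
  ∠ABK = 95.08°

Step 10: From FA = 10, FG = 23.18, AG = 15, by the inverse law of cosines:
  cos(∠AFG) = (FA² + FG² - AG²) / (2·FA·FG)
  ∠AFG = 27.24°

Step 11: From FA = 10, FK = 5·√13, AK = 15, by the inverse law of cosines:
  cos(∠AFK) = (FA² + FK² - AK²) / (2·FA·FK)
  ∠AFK = 56.31°

Step 12: From AB = 12, AI = 17.66, BI = 7, by the inverse law of cosines:
  cos(∠BAI) = (AB² + AI² - BI²) / (2·AB·AI)
  ∠BAI = 16.28°

Step 13: From KA = 15, KF = 5·√13, AF = 10, by the inverse law of cosines:
  cos(∠AKF) = (KA² + KF² - AF²) / (2·KA·KF)
  ∠AKF = 33.69°

Step 14: From IA = 17.66, IB = 7, AB = 12, by the inverse law of cosines:
  cos(∠AIB) = (IA² + IB² - AB²) / (2·IA·IB)
  ∠AIB = 28.72°

Step 15: From GA = 15, GF = 23.18, AF = 10, by the inverse law of cosines:
  cos(∠AGF) = (GA² + GF² - AF²) / (2·GA·GF)
  ∠AGF = 17.76°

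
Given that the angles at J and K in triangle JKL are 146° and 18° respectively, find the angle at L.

The interior angles sum to 180°: angle L = 180 - 146 - 18 = 16°.
The triangle is obtuse (angles 146°, 18°, 16°).

16 degrees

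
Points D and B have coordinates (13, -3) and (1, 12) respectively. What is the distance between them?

d = sqrt((1 - 13)^2 + (12 - -3)^2)
d = sqrt(-12^2 + 15^2)
d = sqrt(144 + 225)
d = sqrt(369) = 3*sqrt(41)

3*sqrt(41)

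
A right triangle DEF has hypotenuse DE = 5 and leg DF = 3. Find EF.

Rearranging the Pythagorean theorem to solve for the unknown leg:
leg^2 = hypotenuse^2 - known_leg^2 = 25 - 9 = 16
leg = sqrt(16) = 4.

4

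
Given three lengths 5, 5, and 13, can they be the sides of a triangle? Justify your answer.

Check the triangle inequality: 5 + 5 = 10 ≤ 13.
Since the sum of two sides does not exceed the third, no triangle can be formed.

No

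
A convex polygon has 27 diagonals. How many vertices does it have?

Using d = n(n - 3)/2, we solve 27 = n(n - 3)/2.
So n(n - 3) = 54.
Testing n = 9: 9 * 6 = 54 = 54. Correct.
The polygon has 9 sides.

9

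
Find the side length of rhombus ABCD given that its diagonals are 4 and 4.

Half-diagonals are 2 and 2. side = sqrt(2^2 + 2^2) = sqrt(8) = 2*sqrt(2)

2*sqrt(2)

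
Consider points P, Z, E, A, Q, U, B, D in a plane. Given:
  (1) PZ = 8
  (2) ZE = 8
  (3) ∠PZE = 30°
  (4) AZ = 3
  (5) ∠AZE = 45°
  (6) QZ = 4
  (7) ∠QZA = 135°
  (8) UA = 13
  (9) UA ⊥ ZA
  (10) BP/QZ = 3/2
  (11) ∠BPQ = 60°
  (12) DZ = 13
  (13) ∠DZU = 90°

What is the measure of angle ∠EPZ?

Step 1: By the law of cosines on triangle PZE: PE² = 8² + 8² − 2·8·8·cos(30°) = 17.15, so PE ≈ 4.14.
Step 2: By the inverse law of cosines on triangle EPZ: cos(∠EPZ) = (4.14² + 8² − 8²) / (2·4.14·8) = 17.15/66.26 = 0.2588, so ∠EPZ = 75°.

Therefore, the measure of angle ∠EPZ = 75°.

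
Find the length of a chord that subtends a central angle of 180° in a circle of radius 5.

Chord = 2(5) sin(90°) = 10

10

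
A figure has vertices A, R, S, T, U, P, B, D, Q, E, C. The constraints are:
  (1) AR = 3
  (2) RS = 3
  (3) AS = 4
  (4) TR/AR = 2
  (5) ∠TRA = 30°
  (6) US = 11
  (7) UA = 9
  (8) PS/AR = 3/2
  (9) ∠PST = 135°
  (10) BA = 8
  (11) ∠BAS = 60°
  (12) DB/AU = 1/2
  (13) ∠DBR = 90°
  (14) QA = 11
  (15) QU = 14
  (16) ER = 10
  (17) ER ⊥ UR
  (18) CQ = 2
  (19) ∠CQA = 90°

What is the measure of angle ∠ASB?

Step 1: By the law of cosines on triangle SAB: SB² = 4² + 8² − 2·4·8·cos(60°) = 48, so SB = 4·√3.
Step 2: By the inverse law of cosines on triangle ASB: cos(∠ASB) = (4² + (4·√3)² − 8²) / (2·4·4·√3) = 0/55.43 = 0, so ∠ASB = 90°.

Therefore, the measure of angle ∠ASB = 90°.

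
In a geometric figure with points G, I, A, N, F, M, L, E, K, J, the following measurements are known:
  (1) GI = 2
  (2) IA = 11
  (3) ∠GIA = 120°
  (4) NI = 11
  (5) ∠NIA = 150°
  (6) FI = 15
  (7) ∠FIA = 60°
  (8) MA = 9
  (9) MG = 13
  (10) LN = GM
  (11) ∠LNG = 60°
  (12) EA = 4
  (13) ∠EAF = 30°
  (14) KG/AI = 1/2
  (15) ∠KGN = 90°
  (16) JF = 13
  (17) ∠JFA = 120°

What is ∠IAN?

Step 1: By the law of cosines on triangle AIN: AN² = 11² + 11² − 2·11·11·cos(150°) = 451.58, so AN ≈ 21.25.
Step 2: By the inverse law of cosines on triangle IAN: cos(∠IAN) = (11² + 21.25² − 11²) / (2·11·21.25) = 451.58/467.51 = 0.9659, so ∠IAN = 15°.

Therefore, the measure of angle ∠IAN = 15°.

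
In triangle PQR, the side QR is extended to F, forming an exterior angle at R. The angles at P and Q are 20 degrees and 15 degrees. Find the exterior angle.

By the exterior angle theorem, an exterior angle of a triangle equals the sum of the two remote interior angles.
Exterior angle = angle P + angle Q
Exterior angle = 20 + 15 = 35 degrees

35 degrees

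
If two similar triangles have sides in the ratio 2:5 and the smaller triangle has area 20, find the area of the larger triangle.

The ratio of areas of similar triangles = (side ratio)^2.
Side ratio = 2:5, so area ratio = 4:25.
Area of the larger triangle / Area of the smaller triangle = 25/4
Area of the larger triangle = 20 * 25/4 = 125

125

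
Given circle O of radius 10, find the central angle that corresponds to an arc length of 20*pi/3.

θ = 360 × 20*pi/3 / (2π × 10) = 120° (rearranging arc length formula).

120°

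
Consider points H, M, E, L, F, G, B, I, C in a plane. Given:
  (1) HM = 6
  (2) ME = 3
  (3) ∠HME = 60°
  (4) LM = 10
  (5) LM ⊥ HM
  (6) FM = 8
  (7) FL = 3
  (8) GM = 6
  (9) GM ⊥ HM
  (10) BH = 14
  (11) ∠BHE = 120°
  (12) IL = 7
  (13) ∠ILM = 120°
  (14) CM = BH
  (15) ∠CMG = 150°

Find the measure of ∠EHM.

Step 1: By the law of cosines on triangle HME: HE² = 6² + 3² − 2·6·3·cos(60°) = 27, so HE = 3·√3.
Step 2: By the inverse law of cosines on triangle EHM: cos(∠EHM) = ((3·√3)² + 6² − 3²) / (2·3·√3·6) = 54/62.35 = 0.866, so ∠EHM = 30°.

Therefore, the measure of angle ∠EHM = 30°.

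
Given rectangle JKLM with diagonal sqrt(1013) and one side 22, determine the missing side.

Using the Pythagorean theorem: d^2 = a^2 + b^2
b^2 = d^2 - a^2
b^2 = 1013 - 484
b^2 = 529
b = sqrt(529) = 23

23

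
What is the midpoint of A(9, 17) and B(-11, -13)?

M = ((x₁ + x₂)/2, (y₁ + y₂)/2)
= ((9 + -11)/2, (17 + -13)/2)
= (-2/2, 4/2) = (-1, 2)

(-1, 2)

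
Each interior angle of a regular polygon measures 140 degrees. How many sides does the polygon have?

The exterior angle is the supplement of the interior angle: 180 - 140 = 40 degrees.
Since the exterior angles of any convex polygon sum to 360 degrees, the number of sides is 360 / 40 = 9.

9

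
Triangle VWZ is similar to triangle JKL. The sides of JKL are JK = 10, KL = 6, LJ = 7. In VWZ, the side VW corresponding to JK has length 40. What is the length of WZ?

Since the triangles are similar, the ratio of corresponding sides is constant.
Scale factor k = VW / JK = 40 / 10 = 4
WZ = k * KL = 4 * 6 = 24

24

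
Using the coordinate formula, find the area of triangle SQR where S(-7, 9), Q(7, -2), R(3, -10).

The Shoelace formula computes the area from vertex coordinates by summing cross products.
For vertices (-7,9), (7,-2), (3,-10):
Signed sum = -7*-2 - 7*9 + 7*-10 - 3*-2 + 3*9 - -7*-10
= -49 + -64 + -43 = -156
Area = (1/2)|-156| = 78.

78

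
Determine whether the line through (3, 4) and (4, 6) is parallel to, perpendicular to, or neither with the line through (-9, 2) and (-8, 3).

Slope of line 1: m1 = (6 - 4)/(4 - 3) = 2/1 = 2
Slope of line 2: m2 = (3 - 2)/(-8 - -9) = 1/1 = 1
m1 != m2 and m1*m2 = 2 != -1. Neither.

Neither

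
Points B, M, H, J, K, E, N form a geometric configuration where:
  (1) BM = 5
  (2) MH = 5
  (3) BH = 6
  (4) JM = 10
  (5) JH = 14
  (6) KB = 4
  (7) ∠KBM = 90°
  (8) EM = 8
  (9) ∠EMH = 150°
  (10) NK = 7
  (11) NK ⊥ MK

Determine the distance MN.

Step 1: By the law of cosines on triangle KBM: KM² = 4² + 5² − 2·4·5·cos(90°) = 41, so KM = √41.
Step 2: By the law of cosines on triangle MKN: MN² = √41² + 7² − 2·√41·7·cos(90°) = 90, so MN = 3·√10.

Therefore, the length of MN = 3·√10.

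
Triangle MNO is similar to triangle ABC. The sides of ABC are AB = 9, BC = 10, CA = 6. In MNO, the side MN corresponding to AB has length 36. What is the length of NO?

Similar triangles have proportional sides. Setting up the proportion:
MN / AB = NO / BC
36 / 9 = NO / 10
NO = 10 * 36 / 9 = 40.

40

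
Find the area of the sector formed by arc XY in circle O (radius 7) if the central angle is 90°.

Sector area = πr² × θ/360
= π × 7² × 1/4
= π × 49 × 1/4
= 49*pi/4

49*pi/4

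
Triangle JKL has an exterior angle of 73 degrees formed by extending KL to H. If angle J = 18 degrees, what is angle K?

angle K = 73 - 18 = 55 degrees (exterior angle theorem).

55 degrees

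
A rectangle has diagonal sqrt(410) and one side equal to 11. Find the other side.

b = sqrt(d^2 - a^2) = sqrt(410 - 121) = sqrt(289) = 17

17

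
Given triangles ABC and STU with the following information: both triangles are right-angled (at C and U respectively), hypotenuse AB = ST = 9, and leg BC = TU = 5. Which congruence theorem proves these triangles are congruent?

The given information provides:
both triangles are right-angled (at C and U respectively), hypotenuse AB = ST = 9, and leg BC = TU = 5
This matches the HL congruence theorem.
The hypotenuse and one leg of two right triangles are equal (Hypotenuse-Leg).

HL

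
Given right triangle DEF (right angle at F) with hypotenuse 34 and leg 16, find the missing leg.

Rearranging the Pythagorean theorem to solve for the unknown leg:
leg^2 = hypotenuse^2 - known_leg^2 = 1156 - 256 = 900
leg = sqrt(900) = 30.

30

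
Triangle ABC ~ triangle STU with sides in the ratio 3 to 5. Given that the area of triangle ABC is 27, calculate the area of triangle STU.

The ratio of areas of similar triangles = (side ratio)^2.
Side ratio = 3:5, so area ratio = 9:25.
Area of STU / Area of ABC = 25/9
Area of STU = 27 * 25/9 = 75

75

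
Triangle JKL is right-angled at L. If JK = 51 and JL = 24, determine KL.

Rearranging the Pythagorean theorem to solve for the unknown leg:
leg^2 = hypotenuse^2 - known_leg^2 = 2601 - 576 = 2025
leg = sqrt(2025) = 45.

45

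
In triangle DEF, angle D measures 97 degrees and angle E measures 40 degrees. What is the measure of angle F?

angle F = 180 - 97 - 40 = 43 degrees.

43 degrees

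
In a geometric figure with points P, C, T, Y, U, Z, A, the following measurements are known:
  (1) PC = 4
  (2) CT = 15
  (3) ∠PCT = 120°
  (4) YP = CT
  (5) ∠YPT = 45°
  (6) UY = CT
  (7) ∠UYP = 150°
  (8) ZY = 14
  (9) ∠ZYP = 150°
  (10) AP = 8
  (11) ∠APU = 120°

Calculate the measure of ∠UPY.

From the given relations: YP = CT = 15; UY = CT = 15.
Step 1: By the law of cosines on triangle PYU: PU² = 15² + 15² − 2·15·15·cos(150°) = 839.71, so PU ≈ 28.98.
Step 2: By the inverse law of cosines on triangle UPY: cos(∠UPY) = (28.98² + 15² − 15²) / (2·28.98·15) = 839.71/869.33 = 0.9659, so ∠UPY = 15°.

Therefore, the measure of angle ∠UPY = 15°.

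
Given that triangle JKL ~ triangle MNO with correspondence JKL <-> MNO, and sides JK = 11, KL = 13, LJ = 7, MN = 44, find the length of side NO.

k = 44/11 = 4. NO = 4 * 13 = 52.

52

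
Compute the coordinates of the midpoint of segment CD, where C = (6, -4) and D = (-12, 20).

The midpoint is the point halfway along the segment.
Move half the horizontal distance: 6 + (-12 - 6)/2 = 6 + -18/2 = -3
Move half the vertical distance: -4 + (20 - -4)/2 = -4 + 24/2 = 8
Midpoint = (-3, 8)

(-3, 8)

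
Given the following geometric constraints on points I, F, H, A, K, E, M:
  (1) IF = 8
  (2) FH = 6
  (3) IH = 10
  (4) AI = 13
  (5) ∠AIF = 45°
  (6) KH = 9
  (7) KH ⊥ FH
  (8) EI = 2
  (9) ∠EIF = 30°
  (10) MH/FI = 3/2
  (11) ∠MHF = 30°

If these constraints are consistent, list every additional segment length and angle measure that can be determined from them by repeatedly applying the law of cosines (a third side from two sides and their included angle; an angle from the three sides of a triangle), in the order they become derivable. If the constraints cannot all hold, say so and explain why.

The constraints are consistent. Derivable facts, in order:
After 1 step:
- FA ≈ 9.27
- FE ≈ 6.35
- FK = 3·√13
- FM ≈ 7.44
- ∠FHI = 53.13°
- ∠FIH = 36.87°
- ∠HFI = 90°
After 2 steps:
- ∠AFI = 97.39°
- ∠EFI = 9.06°
- ∠FAI = 37.61°
- ∠FEI = 140.94°
- ∠FKH = 33.69°
- ∠FMH = 23.79°
- ∠HFK = 56.31°
- ∠HFM = 126.21°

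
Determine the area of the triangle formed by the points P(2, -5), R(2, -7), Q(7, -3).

The Shoelace formula computes the area from vertex coordinates by summing cross products.
For vertices (2,-5), (2,-7), (7,-3):
Signed sum = 2*-7 - 2*-5 + 2*-3 - 7*-7 + 7*-5 - 2*-3
= -4 + 43 + -29 = 10
Area = (1/2)|10| = 5.

5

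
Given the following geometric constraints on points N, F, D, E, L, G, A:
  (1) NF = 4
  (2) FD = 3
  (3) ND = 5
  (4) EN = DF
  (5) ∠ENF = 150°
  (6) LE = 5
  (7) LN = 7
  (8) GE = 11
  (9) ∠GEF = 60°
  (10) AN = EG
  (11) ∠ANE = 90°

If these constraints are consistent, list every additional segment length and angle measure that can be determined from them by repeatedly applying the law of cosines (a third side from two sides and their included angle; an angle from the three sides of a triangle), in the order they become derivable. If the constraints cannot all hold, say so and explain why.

The constraints are consistent. Derivable facts, in order:
After 1 step:
- EA = √130
- FE ≈ 6.77
- ∠DFN = 90°
- ∠DNF = 36.87°
- ∠ELN = 21.79°
- ∠ENL = 38.21°
- ∠FDN = 53.13°
- ∠LEN = 120°
After 2 steps:
- FG ≈ 9.61
- ∠AEN = 74.74°
- ∠EAN = 15.26°
- ∠EFN = 12.81°
- ∠FEN = 17.19°
After 3 steps:
- ∠EFG = 82.43°
- ∠EGF = 37.57°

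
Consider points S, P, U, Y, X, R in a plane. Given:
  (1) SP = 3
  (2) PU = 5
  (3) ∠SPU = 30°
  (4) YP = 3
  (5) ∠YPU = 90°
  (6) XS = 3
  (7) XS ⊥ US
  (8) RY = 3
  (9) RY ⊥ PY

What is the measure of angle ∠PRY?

Step 1: By the law of cosines on triangle RYP: RP² = 3² + 3² − 2·3·3·cos(90°) = 18, so RP = 3·√2.
Step 2: By the inverse law of cosines on triangle PRY: cos(∠PRY) = ((3·√2)² + 3² − 3²) / (2·3·√2·3) = 18/25.46 = 0.7071, so ∠PRY = 45°.

Therefore, the measure of angle ∠PRY = 45°.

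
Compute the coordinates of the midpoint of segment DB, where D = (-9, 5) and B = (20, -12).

The midpoint is the average of the coordinates:
x: (-9 + 20)/2 = 11/2
y: (5 + -12)/2 = -7/2
Midpoint = (11/2, -7/2)

(11/2, -7/2)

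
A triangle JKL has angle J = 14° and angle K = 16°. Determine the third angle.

Let angle L = x. Then 14 + 16 + x = 180.
x = 180 - 30 = 150 degrees.

150 degrees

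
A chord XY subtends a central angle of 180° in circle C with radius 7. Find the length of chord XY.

Drop a perpendicular from the center to the chord, bisecting both the chord and the central angle.
Each half-chord = r sin(θ/2) = 7 sin(90°).
The full chord = 2 × 7 × sin(90°) = 14.

14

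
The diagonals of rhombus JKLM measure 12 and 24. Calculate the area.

The diagonals of a rhombus divide it into four right triangles.
Each triangle has legs 12/ 2 = 6 and 24/2 = 12, so each has area (1/2)*6*12 = 36.
Four such triangles give total area = (d1 * d2) / 2 = 144.

144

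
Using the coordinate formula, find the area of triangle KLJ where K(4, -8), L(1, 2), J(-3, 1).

Shoelace: Area = (1/2)|4(2-1) + 1(1--8) + -3(-8-2)| = (1/2)(43) = 43/2

43/2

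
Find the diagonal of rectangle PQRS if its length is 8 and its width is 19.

Using the Pythagorean theorem:
d² = 8² + 19² = 64 + 361 = 425
d = sqrt(425) = 5*sqrt(17)

5*sqrt(17)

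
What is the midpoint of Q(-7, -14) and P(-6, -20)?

The midpoint is the average of the coordinates:
x: (-7 + -6)/2 = -13/2
y: (-14 + -20)/2 = -17
Midpoint = (-13/2, -17)

(-13/2, -17)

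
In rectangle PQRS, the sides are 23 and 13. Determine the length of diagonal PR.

A rectangle's diagonal splits it into two right triangles, with the diagonal as the hypotenuse.
By the Pythagorean theorem, d^2 = 23^2 + 13^2 = 698.
Therefore d = sqrt(698).

sqrt(698)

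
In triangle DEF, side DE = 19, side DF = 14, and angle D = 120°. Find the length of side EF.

Law of cosines: EF^2 = 19^2 + 14^2 - 2(19)(14)cos(120°) = 823, so EF = sqrt(823).

sqrt(823)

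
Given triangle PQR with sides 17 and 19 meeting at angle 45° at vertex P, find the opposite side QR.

Law of cosines: QR^2 = 17^2 + 19^2 - 2(17)(19)cos(45°) = 650 - 323*sqrt(2), so QR = sqrt(650 - 323*sqrt(2)).

sqrt(650 - 323*sqrt(2))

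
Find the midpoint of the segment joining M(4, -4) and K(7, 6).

M = ((x₁ + x₂)/2, (y₁ + y₂)/2)
= ((4 + 7)/2, (-4 + 6)/2)
= (11/2, 2/2) = (11/2, 1)

(11/2, 1)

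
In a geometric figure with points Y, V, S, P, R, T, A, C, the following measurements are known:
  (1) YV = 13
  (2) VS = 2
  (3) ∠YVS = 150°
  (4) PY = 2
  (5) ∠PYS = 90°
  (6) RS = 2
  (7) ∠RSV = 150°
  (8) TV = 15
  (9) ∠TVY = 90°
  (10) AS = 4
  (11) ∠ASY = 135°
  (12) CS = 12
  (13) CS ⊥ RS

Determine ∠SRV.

Step 1: By the law of cosines on triangle RSV: RV² = 2² + 2² − 2·2·2·cos(150°) = 14.93, so RV ≈ 3.86.
Step 2: By the inverse law of cosines on triangle SRV: cos(∠SRV) = (2² + 3.86² − 2²) / (2·2·3.86) = 14.93/15.45 = 0.9659, so ∠SRV = 15°.

Therefore, the measure of angle ∠SRV = 15°.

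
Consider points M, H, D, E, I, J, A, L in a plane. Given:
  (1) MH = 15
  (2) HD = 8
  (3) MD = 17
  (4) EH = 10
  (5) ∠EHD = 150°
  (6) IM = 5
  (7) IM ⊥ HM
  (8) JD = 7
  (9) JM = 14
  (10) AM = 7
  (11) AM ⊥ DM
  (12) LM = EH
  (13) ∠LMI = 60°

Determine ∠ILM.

From the given relations: LM = EH = 10.
Step 1: By the law of cosines on triangle LMI: LI² = 10² + 5² − 2·10·5·cos(60°) = 75, so LI = 5·√3.
Step 2: By the inverse law of cosines on triangle ILM: cos(∠ILM) = ((5·√3)² + 10² − 5²) / (2·5·√3·10) = 150/173.21 = 0.866, so ∠ILM = 30°.

Therefore, the measure of angle ∠ILM = 30°.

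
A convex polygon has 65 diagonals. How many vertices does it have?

Using d = n(n - 3)/2, we solve 65 = n(n - 3)/2.
So n(n - 3) = 130.
Testing n = 13: 13 * 10 = 130 = 130. Correct.
The polygon has 13 sides.

13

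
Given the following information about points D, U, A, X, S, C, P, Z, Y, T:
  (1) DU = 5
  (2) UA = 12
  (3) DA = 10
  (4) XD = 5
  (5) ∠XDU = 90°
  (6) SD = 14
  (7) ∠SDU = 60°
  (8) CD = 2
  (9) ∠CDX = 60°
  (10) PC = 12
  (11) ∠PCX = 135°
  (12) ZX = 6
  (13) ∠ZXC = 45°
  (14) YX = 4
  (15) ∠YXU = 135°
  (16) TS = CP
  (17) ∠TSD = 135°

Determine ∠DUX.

Step 1: By the law of cosines on triangle UDX: UX² = 5² + 5² − 2·5·5·cos(90°) = 50, so UX = 5·√2.
Step 2: By the inverse law of cosines on triangle DUX: cos(∠DUX) = (5² + (5·√2)² − 5²) / (2·5·5·√2) = 50/70.71 = 0.7071, so ∠DUX = 45°.

Therefore, the measure of angle ∠DUX = 45°.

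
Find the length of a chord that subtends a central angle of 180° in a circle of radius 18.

Chord = 2(18) sin(90°) = 36

36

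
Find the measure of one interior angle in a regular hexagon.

Each interior angle of a regular n-gon is (n - 2) * 180 / n.
For n = 6: (6 - 2) * 180 / 6 = 720/6 = 120 degrees.

120 degrees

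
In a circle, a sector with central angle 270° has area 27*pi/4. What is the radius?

Sector area A = πr² × θ/360, so r² = 360A / (πθ).
r² = 360 × 27*pi/4 / (π × 270)
r² = 9
r = 3

3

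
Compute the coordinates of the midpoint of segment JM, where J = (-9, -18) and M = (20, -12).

M = ((x₁ + x₂)/2, (y₁ + y₂)/2)
= ((-9 + 20)/2, (-18 + -12)/2)
= (11/2, -30/2) = (11/2, -15)

(11/2, -15)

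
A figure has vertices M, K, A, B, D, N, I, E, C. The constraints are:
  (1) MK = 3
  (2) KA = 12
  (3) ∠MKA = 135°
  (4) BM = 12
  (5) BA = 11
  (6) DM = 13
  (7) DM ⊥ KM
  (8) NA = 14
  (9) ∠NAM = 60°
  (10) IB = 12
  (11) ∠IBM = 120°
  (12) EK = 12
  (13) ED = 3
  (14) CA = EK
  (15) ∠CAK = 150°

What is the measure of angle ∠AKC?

From the given relations: CA = EK = 12.
Step 1: By the law of cosines on triangle KAC: KC² = 12² + 12² − 2·12·12·cos(150°) = 537.42, so KC ≈ 23.18.
Step 2: By the inverse law of cosines on triangle AKC: cos(∠AKC) = (12² + 23.18² − 12²) / (2·12·23.18) = 537.42/556.37 = 0.9659, so ∠AKC = 15°.

Therefore, the measure of angle ∠AKC = 15°.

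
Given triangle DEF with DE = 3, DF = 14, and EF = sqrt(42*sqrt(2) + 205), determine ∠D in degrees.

When all three sides of a triangle are known, the law of cosines can be rearranged to find any angle.
cos(C) = (a² + b² - c²) / (2ab) gives cos(D) = -sqrt(2)/2.
Taking the inverse cosine: D = 135°.

135°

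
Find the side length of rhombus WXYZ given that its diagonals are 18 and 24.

In a rhombus, the diagonals bisect each other perpendicularly, creating four congruent right triangles.
Each triangle has legs 9 (half of 18) and 12 (half of 24).
The hypotenuse of each right triangle is a side of the rhombus:
side = sqrt(9^2 + 12^2) = sqrt(225) = 15

15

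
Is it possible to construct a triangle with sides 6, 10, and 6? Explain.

Sort the sides: 6, 6, 10.
It suffices to check that the sum of the two smallest exceeds the largest:
6 + 6 = 12 > 10. ✓
Yes, a valid triangle can be formed.

Yes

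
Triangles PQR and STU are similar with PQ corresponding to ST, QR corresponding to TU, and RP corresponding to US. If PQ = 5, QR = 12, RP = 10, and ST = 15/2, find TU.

Similar triangles have proportional sides. Setting up the proportion:
ST / PQ = TU / QR
15/2 / 5 = TU / 12
TU = 12 * 15/2 / 5 = 18.

18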